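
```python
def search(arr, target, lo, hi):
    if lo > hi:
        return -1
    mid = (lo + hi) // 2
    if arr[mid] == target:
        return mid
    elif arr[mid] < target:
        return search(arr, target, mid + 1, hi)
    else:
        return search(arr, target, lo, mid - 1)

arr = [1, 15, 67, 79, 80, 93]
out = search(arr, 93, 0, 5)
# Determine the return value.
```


search(arr, 93, 0, 5)
lo=0, hi=5, mid=2, arr[mid]=67
67 < 93, search right half
lo=3, hi=5, mid=4, arr[mid]=80
80 < 93, search right half
lo=5, hi=5, mid=5, arr[mid]=93
arr[5] == 93, found at index 5
= 5


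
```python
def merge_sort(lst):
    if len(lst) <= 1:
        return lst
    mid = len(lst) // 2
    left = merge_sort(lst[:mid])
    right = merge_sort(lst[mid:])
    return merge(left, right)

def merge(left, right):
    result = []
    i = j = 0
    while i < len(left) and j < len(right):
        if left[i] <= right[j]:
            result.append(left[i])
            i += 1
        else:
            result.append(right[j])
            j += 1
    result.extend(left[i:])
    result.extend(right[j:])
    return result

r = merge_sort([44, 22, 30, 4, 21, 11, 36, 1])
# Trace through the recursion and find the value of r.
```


merge_sort([44, 22, 30, 4, 21, 11, 36, 1])
Split into [44, 22, 30, 4] and [21, 11, 36, 1]
Left sorted: [4, 22, 30, 44]
Right sorted: [1, 11, 21, 36]
Merge [4, 22, 30, 44] and [1, 11, 21, 36]
= [1, 4, 11, 21, 22, 30, 36, 44]


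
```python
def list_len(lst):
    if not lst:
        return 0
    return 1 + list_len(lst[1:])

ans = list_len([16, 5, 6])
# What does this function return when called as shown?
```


list_len([16, 5, 6])
= 1 + list_len([5, 6])
= 1 + 1 + list_len([6])
= 1 + 1 + 1 + list_len([])
= 1 + 1 + 1 + 0
= 3


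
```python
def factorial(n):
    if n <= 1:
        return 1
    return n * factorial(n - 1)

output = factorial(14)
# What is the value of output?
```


factorial(14)
= 14 * factorial(13)
= 14 * 13 * factorial(12)
= 14 * 13 * 12 * factorial(11)
= 14 * 13 * 12 * 11 * factorial(10)
= 14 * 13 * 12 * 11 * 10 * factorial(9)
= 14 * 13 * 12 * 11 * 10 * 9 * factorial(8)
= 14 * 13 * 12 * 11 * 10 * 9 * 8 * factorial(7)
= 14 * 13 * 12 * 11 * 10 * 9 * 8 * 7 * factorial(6)
= 14 * 13 * 12 * 11 * 10 * 9 * 8 * 7 * 6 * factorial(5)
= 14 * 13 * 12 * 11 * 10 * 9 * 8 * 7 * 6 * 5 * factorial(4)
= 14 * 13 * 12 * 11 * 10 * 9 * 8 * 7 * 6 * 5 * 4 * factorial(3)
= 14 * 13 * 12 * 11 * 10 * 9 * 8 * 7 * 6 * 5 * 4 * 3 * factorial(2)
= 14 * 13 * 12 * 11 * 10 * 9 * 8 * 7 * 6 * 5 * 4 * 3 * 2 * factorial(1)
= 14 * 13 * 12 * 11 * 10 * 9 * 8 * 7 * 6 * 5 * 4 * 3 * 2 * 1
= 87178291200


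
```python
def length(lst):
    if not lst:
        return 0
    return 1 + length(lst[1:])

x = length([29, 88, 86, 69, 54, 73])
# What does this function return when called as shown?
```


length([29, 88, 86, 69, 54, 73])
= 1 + length([88, 86, 69, 54, 73])
= 1 + 1 + length([86, 69, 54, 73])
= 1 + 1 + 1 + length([69, 54, 73])
= 1 + 1 + 1 + 1 + length([54, 73])
= 1 + 1 + 1 + 1 + 1 + length([73])
= 1 + 1 + 1 + 1 + 1 + 1 + length([])
= 1 + 1 + 1 + 1 + 1 + 1 + 0
= 6


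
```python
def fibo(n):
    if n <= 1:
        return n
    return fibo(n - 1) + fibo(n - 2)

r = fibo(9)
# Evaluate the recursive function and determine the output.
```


fibo(9)
= fibo(8) + fibo(7)
= (fibo(7) + fibo(6)) + fibo(7)
Computing bottom-up: fibo(0)=0, fibo(1)=1, fibo(2)=1, fibo(3)=2, fibo(4)=3, fibo(5)=5, fibo(6)=8, fibo(7)=13, fibo(8)=21, fibo(9)=34
= 34


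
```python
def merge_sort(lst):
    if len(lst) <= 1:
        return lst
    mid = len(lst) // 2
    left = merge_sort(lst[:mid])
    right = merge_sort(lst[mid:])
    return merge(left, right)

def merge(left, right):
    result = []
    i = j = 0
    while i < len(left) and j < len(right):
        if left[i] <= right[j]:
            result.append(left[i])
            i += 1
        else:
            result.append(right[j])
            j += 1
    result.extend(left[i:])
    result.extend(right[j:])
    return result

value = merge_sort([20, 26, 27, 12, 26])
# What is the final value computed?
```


merge_sort([20, 26, 27, 12, 26])
Split into [20, 26] and [27, 12, 26]
Left sorted: [20, 26]
Right sorted: [12, 26, 27]
Merge [20, 26] and [12, 26, 27]
= [12, 20, 26, 26, 27]


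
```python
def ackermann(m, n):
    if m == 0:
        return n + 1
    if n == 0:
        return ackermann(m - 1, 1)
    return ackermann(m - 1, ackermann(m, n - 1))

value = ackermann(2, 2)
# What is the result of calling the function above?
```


ackermann(2, 2)
= ackermann(1, ackermann(2, 1))
First compute ackermann(2, 1) = 5
= ackermann(1, 5)
= 7


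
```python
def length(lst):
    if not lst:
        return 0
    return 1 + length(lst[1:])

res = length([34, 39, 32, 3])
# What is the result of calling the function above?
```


length([34, 39, 32, 3])
= 1 + length([39, 32, 3])
= 1 + 1 + length([32, 3])
= 1 + 1 + 1 + length([3])
= 1 + 1 + 1 + 1 + length([])
= 1 + 1 + 1 + 1 + 0
= 4


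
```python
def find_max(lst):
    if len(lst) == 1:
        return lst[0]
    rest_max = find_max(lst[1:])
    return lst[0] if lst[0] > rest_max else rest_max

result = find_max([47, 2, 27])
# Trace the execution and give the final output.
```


find_max([47, 2, 27])
= compare 47 with find_max([2, 27])
= compare 2 with find_max([27])
Base: find_max([27]) = 27
compare 2 with 27: max = 27
compare 47 with 27: max = 47
= 47


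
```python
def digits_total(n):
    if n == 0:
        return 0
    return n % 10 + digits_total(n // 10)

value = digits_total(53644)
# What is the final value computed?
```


digits_total(53644)
= 4 + digits_total(5364)
= 4 + 4 + digits_total(536)
= 4 + 4 + 6 + digits_total(53)
= 4 + 4 + 6 + 3 + digits_total(5)
= 4 + 4 + 6 + 3 + 5 + digits_total(0)
= 4 + 4 + 6 + 3 + 5 + 0
= 22


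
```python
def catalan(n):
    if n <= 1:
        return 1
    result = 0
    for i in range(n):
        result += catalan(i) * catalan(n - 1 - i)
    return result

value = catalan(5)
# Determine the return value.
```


catalan(5)
= sum of catalan(i) * catalan(5-1-i) for i in 0..4
First compute sub-values bottom-up:
  catalan(0) = 1, catalan(1) = 1
  catalan(2) = 1*1 + 1*1 = 2
  catalan(3) = 1*2 + 1*1 + 2*1 = 5
  catalan(4) = 1*5 + 1*2 + 2*1 + 5*1 = 14
Now catalan(5):
  catalan(0)*catalan(4) = 1*14 = 14
  catalan(1)*catalan(3) = 1*5 = 5
  catalan(2)*catalan(2) = 2*2 = 4
  catalan(3)*catalan(1) = 5*1 = 5
  catalan(4)*catalan(0) = 14*1 = 14
= 14 + 5 + 4 + 5 + 14
= 42


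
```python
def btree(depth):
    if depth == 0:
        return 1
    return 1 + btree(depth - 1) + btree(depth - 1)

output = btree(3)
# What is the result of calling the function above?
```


btree(3)
= 1 + btree(2) + btree(2)
= 1 + 2 * btree(2)
btree(k) = 2^(k+1) - 1
btree(0) = 1
btree(1) = 3
btree(2) = 7
btree(3) = 15
btree(3) = 2^4 - 1 = 15


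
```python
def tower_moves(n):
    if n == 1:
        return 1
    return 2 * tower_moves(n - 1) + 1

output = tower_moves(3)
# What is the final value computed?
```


tower_moves(3)
= 2 * tower_moves(2) + 1
= 2 * (2 * tower_moves(1) + 1) + 1
Now compute bottom-up:
tower_moves(1) = 1
tower_moves(2) = 2 * 1 + 1 = 3
tower_moves(3) = 2 * 3 + 1 = 7
= 7


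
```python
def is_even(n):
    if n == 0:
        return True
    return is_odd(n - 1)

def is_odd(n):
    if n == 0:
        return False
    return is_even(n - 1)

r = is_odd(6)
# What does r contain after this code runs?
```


is_odd(6)
= is_even(5)
= is_odd(4)
= is_even(3)
= is_odd(2)
= is_even(1)
= is_odd(0)
n == 0: return False
= False


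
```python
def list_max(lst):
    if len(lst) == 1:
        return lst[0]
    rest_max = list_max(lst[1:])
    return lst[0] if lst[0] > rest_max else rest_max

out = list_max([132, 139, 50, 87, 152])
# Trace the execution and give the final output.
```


list_max([132, 139, 50, 87, 152])
= compare 132 with list_max([139, 50, 87, 152])
= compare 139 with list_max([50, 87, 152])
= compare 50 with list_max([87, 152])
= compare 87 with list_max([152])
Base: list_max([152]) = 152
compare 87 with 152: max = 152
compare 50 with 152: max = 152
compare 139 with 152: max = 152
compare 132 with 152: max = 152
= 152


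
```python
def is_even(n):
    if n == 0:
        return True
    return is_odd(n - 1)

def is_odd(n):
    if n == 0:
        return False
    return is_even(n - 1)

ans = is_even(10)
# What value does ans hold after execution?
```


is_even(10)
= is_odd(9)
= is_even(8)
= is_odd(7)
= is_even(6)
= is_odd(5)
= is_even(4)
= is_odd(3)
= is_even(2)
= is_odd(1)
= is_even(0)
n == 0: return True
= True


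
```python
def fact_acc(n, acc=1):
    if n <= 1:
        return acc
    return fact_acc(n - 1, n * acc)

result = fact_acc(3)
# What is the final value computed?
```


fact_acc(3, 1)
= fact_acc(2, 3 * 1) = fact_acc(2, 3)
= fact_acc(1, 2 * 3) = fact_acc(1, 6)
n <= 1, return acc = 6


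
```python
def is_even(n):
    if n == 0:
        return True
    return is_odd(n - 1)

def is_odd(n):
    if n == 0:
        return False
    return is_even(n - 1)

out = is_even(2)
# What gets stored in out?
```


is_even(2)
= is_odd(1)
= is_even(0)
n == 0: return True
= True


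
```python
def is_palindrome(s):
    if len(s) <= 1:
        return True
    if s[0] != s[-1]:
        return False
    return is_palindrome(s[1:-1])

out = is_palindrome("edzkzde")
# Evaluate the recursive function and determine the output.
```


is_palindrome("edzkzde")
"edzkzde": s[0]='e' == s[-1]='e' -> is_palindrome("dzkzd")
"dzkzd": s[0]='d' == s[-1]='d' -> is_palindrome("zkz")
"zkz": s[0]='z' == s[-1]='z' -> is_palindrome("k")
"k": len <= 1 -> True
= True


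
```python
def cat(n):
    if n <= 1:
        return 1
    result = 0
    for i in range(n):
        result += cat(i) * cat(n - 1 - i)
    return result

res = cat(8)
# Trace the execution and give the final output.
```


cat(8)
= sum of cat(i) * cat(8-1-i) for i in 0..7
First compute sub-values bottom-up:
  cat(0) = 1, cat(1) = 1
  cat(2) = 1*1 + 1*1 = 2
  cat(3) = 1*2 + 1*1 + 2*1 = 5
  cat(4) = 1*5 + 1*2 + 2*1 + 5*1 = 14
  cat(5) = 1*14 + 1*5 + 2*2 + 5*1 + 14*1 = 42
  cat(6) = 1*42 + 1*14 + 2*5 + 5*2 + 14*1 + 42*1 = 132
  cat(7) = 1*132 + 1*42 + 2*14 + 5*5 + 14*2 + 42*1 + 132*1 = 429
Now cat(8):
  cat(0)*cat(7) = 1*429 = 429
  cat(1)*cat(6) = 1*132 = 132
  cat(2)*cat(5) = 2*42 = 84
  cat(3)*cat(4) = 5*14 = 70
  cat(4)*cat(3) = 14*5 = 70
  cat(5)*cat(2) = 42*2 = 84
  cat(6)*cat(1) = 132*1 = 132
  cat(7)*cat(0) = 429*1 = 429
= 429 + 132 + 84 + 70 + 70 + 84 + 132 + 429
= 1430


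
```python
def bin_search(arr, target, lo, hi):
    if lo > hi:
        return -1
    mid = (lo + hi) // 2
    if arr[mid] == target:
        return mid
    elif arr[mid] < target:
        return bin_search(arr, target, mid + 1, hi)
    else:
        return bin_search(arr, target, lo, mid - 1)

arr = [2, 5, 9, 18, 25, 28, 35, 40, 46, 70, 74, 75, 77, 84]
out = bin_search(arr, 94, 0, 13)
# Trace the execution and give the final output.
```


bin_search(arr, 94, 0, 13)
lo=0, hi=13, mid=6, arr[mid]=35
35 < 94, search right half
lo=7, hi=13, mid=10, arr[mid]=74
74 < 94, search right half
lo=11, hi=13, mid=12, arr[mid]=77
77 < 94, search right half
lo=13, hi=13, mid=13, arr[mid]=84
84 < 94, search right half
lo > hi, target not found, return -1
= -1


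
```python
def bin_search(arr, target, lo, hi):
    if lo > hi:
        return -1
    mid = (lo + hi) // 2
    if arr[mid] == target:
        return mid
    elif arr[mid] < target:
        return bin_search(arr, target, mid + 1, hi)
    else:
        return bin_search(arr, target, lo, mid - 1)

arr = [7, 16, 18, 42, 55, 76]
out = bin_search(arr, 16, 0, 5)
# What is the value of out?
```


bin_search(arr, 16, 0, 5)
lo=0, hi=5, mid=2, arr[mid]=18
18 > 16, search left half
lo=0, hi=1, mid=0, arr[mid]=7
7 < 16, search right half
lo=1, hi=1, mid=1, arr[mid]=16
arr[1] == 16, found at index 1
= 1


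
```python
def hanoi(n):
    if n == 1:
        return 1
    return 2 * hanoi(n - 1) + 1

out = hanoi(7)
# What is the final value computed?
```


hanoi(7)
= 2 * hanoi(6) + 1
= 2 * (2 * hanoi(5) + 1) + 1
= 2 * (2 * (2 * hanoi(4) + 1) + 1) + 1
= 2 * (2 * (2 * (2 * hanoi(3) + 1) + 1) + 1) + 1
= 2 * (2 * (2 * (2 * (2 * hanoi(2) + 1) + 1) + 1) + 1) + 1
= 2 * (2 * (2 * (2 * (2 * (2 * hanoi(1) + 1) + 1) + 1) + 1) + 1) + 1
Now compute bottom-up:
hanoi(1) = 1
hanoi(2) = 2 * 1 + 1 = 3
hanoi(3) = 2 * 3 + 1 = 7
hanoi(4) = 2 * 7 + 1 = 15
hanoi(5) = 2 * 15 + 1 = 31
hanoi(6) = 2 * 31 + 1 = 63
hanoi(7) = 2 * 63 + 1 = 127
= 127


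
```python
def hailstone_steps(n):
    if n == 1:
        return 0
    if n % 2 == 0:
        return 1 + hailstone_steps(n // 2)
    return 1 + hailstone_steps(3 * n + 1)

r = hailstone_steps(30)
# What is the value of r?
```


hailstone_steps(30)
30 is even -> hailstone_steps(15)
15 is odd -> 3*15+1 = 46 -> hailstone_steps(46)
46 is even -> hailstone_steps(23)
23 is odd -> 3*23+1 = 70 -> hailstone_steps(70)
70 is even -> hailstone_steps(35)
35 is odd -> 3*35+1 = 106 -> hailstone_steps(106)
106 is even -> hailstone_steps(53)
53 is odd -> 3*53+1 = 160 -> hailstone_steps(160)
160 is even -> hailstone_steps(80)
80 is even -> hailstone_steps(40)
40 is even -> hailstone_steps(20)
20 is even -> hailstone_steps(10)
10 is even -> hailstone_steps(5)
5 is odd -> 3*5+1 = 16 -> hailstone_steps(16)
16 is even -> hailstone_steps(8)
8 is even -> hailstone_steps(4)
4 is even -> hailstone_steps(2)
2 is even -> hailstone_steps(1)
Reached 1 after 18 steps
= 18


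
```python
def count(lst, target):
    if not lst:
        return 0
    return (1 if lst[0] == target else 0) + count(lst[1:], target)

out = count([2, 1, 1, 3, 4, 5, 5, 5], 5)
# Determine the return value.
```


count([2, 1, 1, 3, 4, 5, 5, 5], 5)
lst[0]=2 != 5: 0 + count([1, 1, 3, 4, 5, 5, 5], 5)
lst[0]=1 != 5: 0 + count([1, 3, 4, 5, 5, 5], 5)
lst[0]=1 != 5: 0 + count([3, 4, 5, 5, 5], 5)
lst[0]=3 != 5: 0 + count([4, 5, 5, 5], 5)
lst[0]=4 != 5: 0 + count([5, 5, 5], 5)
lst[0]=5 == 5: 1 + count([5, 5], 5)
lst[0]=5 == 5: 1 + count([5], 5)
lst[0]=5 == 5: 1 + count([], 5)
= 3


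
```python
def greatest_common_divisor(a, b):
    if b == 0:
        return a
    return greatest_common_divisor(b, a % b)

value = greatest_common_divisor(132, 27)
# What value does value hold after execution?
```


greatest_common_divisor(132, 27)
= greatest_common_divisor(27, 132 % 27) = greatest_common_divisor(27, 24)
= greatest_common_divisor(24, 27 % 24) = greatest_common_divisor(24, 3)
= greatest_common_divisor(3, 24 % 3) = greatest_common_divisor(3, 0)
b == 0, return a = 3


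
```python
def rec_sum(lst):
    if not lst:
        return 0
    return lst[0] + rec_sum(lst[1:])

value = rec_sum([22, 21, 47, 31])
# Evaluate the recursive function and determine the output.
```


rec_sum([22, 21, 47, 31])
= 22 + rec_sum([21, 47, 31])
= 22 + 21 + rec_sum([47, 31])
= 22 + 21 + 47 + rec_sum([31])
= 22 + 21 + 47 + 31 + rec_sum([])
= 22 + 21 + 47 + 31 + 0
= 121


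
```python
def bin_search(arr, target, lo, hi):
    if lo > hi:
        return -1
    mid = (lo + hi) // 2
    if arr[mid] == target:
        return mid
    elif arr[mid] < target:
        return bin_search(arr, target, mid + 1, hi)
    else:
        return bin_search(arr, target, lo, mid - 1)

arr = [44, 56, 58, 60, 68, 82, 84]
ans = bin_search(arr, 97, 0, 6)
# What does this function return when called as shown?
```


bin_search(arr, 97, 0, 6)
lo=0, hi=6, mid=3, arr[mid]=60
60 < 97, search right half
lo=4, hi=6, mid=5, arr[mid]=82
82 < 97, search right half
lo=6, hi=6, mid=6, arr[mid]=84
84 < 97, search right half
lo > hi, target not found, return -1
= -1


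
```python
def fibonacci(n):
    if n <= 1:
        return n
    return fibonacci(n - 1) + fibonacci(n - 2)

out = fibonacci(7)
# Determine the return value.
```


fibonacci(7)
= fibonacci(6) + fibonacci(5)
= (fibonacci(5) + fibonacci(4)) + fibonacci(5)
Computing bottom-up: fibonacci(0)=0, fibonacci(1)=1, fibonacci(2)=1, fibonacci(3)=2, fibonacci(4)=3, fibonacci(5)=5, fibonacci(6)=8, fibonacci(7)=13
= 13


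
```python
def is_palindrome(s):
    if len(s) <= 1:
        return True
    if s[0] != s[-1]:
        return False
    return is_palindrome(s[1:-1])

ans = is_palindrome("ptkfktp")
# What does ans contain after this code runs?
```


is_palindrome("ptkfktp")
"ptkfktp": s[0]='p' == s[-1]='p' -> is_palindrome("tkfkt")
"tkfkt": s[0]='t' == s[-1]='t' -> is_palindrome("kfk")
"kfk": s[0]='k' == s[-1]='k' -> is_palindrome("f")
"f": len <= 1 -> True
= True


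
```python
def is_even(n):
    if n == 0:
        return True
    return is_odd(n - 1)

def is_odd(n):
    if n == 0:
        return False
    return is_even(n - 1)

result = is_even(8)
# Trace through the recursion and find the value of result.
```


is_even(8)
= is_odd(7)
= is_even(6)
= is_odd(5)
= is_even(4)
= is_odd(3)
= is_even(2)
= is_odd(1)
= is_even(0)
n == 0: return True
= True


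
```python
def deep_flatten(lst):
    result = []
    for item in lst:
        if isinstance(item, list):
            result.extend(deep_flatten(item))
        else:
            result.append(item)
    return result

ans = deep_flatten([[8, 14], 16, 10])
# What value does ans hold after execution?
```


deep_flatten([[8, 14], 16, 10])
Processing each element:
  [8, 14] is a list -> deep_flatten recursively -> [8, 14]
  16 is not a list -> append 16
  10 is not a list -> append 10
= [8, 14, 16, 10]


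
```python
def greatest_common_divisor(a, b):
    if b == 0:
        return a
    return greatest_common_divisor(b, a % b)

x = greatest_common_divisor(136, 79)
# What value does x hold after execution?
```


greatest_common_divisor(136, 79)
= greatest_common_divisor(79, 136 % 79) = greatest_common_divisor(79, 57)
= greatest_common_divisor(57, 79 % 57) = greatest_common_divisor(57, 22)
= greatest_common_divisor(22, 57 % 22) = greatest_common_divisor(22, 13)
= greatest_common_divisor(13, 22 % 13) = greatest_common_divisor(13, 9)
= greatest_common_divisor(9, 13 % 9) = greatest_common_divisor(9, 4)
= greatest_common_divisor(4, 9 % 4) = greatest_common_divisor(4, 1)
= greatest_common_divisor(1, 4 % 1) = greatest_common_divisor(1, 0)
b == 0, return a = 1


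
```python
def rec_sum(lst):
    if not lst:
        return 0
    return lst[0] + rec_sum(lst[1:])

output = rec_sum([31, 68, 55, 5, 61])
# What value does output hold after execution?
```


rec_sum([31, 68, 55, 5, 61])
= 31 + rec_sum([68, 55, 5, 61])
= 31 + 68 + rec_sum([55, 5, 61])
= 31 + 68 + 55 + rec_sum([5, 61])
= 31 + 68 + 55 + 5 + rec_sum([61])
= 31 + 68 + 55 + 5 + 61 + rec_sum([])
= 31 + 68 + 55 + 5 + 61 + 0
= 220


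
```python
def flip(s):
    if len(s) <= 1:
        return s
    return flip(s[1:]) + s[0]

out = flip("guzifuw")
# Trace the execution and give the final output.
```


flip("guzifuw")
= flip("uzifuw") + "g"
= flip("zifuw") + "u" + "g"
= flip("ifuw") + "z" + "u" + "g"
= flip("fuw") + "i" + "z" + "u" + "g"
= flip("uw") + "f" + "i" + "z" + "u" + "g"
= flip("w") + "u" + "f" + "i" + "z" + "u" + "g"
= "w" + "u" + "f" + "i" + "z" + "u" + "g"
= "wufizug"


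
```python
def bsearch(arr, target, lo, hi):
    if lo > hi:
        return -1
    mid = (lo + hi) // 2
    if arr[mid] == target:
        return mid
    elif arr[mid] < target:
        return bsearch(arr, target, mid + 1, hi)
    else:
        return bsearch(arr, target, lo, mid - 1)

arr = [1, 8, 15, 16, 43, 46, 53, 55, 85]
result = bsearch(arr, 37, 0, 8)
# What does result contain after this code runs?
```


bsearch(arr, 37, 0, 8)
lo=0, hi=8, mid=4, arr[mid]=43
43 > 37, search left half
lo=0, hi=3, mid=1, arr[mid]=8
8 < 37, search right half
lo=2, hi=3, mid=2, arr[mid]=15
15 < 37, search right half
lo=3, hi=3, mid=3, arr[mid]=16
16 < 37, search right half
lo > hi, target not found, return -1
= -1


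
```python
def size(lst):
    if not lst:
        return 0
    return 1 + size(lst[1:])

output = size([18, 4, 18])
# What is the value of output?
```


size([18, 4, 18])
= 1 + size([4, 18])
= 1 + 1 + size([18])
= 1 + 1 + 1 + size([])
= 1 + 1 + 1 + 0
= 3


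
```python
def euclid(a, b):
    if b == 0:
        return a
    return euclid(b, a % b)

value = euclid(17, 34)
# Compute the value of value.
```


euclid(17, 34)
= euclid(34, 17 % 34) = euclid(34, 17)
= euclid(17, 34 % 17) = euclid(17, 0)
b == 0, return a = 17


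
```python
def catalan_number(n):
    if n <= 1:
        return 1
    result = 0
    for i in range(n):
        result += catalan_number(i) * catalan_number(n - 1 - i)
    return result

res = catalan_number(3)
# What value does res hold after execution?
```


catalan_number(3)
= sum of catalan_number(i) * catalan_number(3-1-i) for i in 0..2
First compute sub-values bottom-up:
  catalan_number(0) = 1, catalan_number(1) = 1
  catalan_number(2) = 1*1 + 1*1 = 2
Now catalan_number(3):
  catalan_number(0)*catalan_number(2) = 1*2 = 2
  catalan_number(1)*catalan_number(1) = 1*1 = 1
  catalan_number(2)*catalan_number(0) = 2*1 = 2
= 2 + 1 + 2
= 5


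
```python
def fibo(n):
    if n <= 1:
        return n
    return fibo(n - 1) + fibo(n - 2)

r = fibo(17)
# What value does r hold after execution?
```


fibo(17)
= fibo(16) + fibo(15)
= (fibo(15) + fibo(14)) + fibo(15)
Computing bottom-up: fibo(0)=0, fibo(1)=1, fibo(2)=1, fibo(3)=2, fibo(4)=3, fibo(5)=5, fibo(6)=8, fibo(7)=13, fibo(8)=21, fibo(9)=34, fibo(10)=55, fibo(11)=89, fibo(12)=144, fibo(13)=233, fibo(14)=377, fibo(15)=610, fibo(16)=987, fibo(17)=1597
= 1597


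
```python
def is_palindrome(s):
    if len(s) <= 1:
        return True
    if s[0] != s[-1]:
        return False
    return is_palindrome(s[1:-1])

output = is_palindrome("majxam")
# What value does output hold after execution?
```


is_palindrome("majxam")
"majxam": s[0]='m' == s[-1]='m' -> is_palindrome("ajxa")
"ajxa": s[0]='a' == s[-1]='a' -> is_palindrome("jx")
"jx": s[0]='j' != s[-1]='x' -> False
= False


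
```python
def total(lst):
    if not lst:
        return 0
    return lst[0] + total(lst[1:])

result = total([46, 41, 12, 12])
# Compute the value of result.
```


total([46, 41, 12, 12])
= 46 + total([41, 12, 12])
= 46 + 41 + total([12, 12])
= 46 + 41 + 12 + total([12])
= 46 + 41 + 12 + 12 + total([])
= 46 + 41 + 12 + 12 + 0
= 111


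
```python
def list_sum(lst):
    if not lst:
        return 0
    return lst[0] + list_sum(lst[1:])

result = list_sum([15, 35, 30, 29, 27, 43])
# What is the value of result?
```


list_sum([15, 35, 30, 29, 27, 43])
= 15 + list_sum([35, 30, 29, 27, 43])
= 15 + 35 + list_sum([30, 29, 27, 43])
= 15 + 35 + 30 + list_sum([29, 27, 43])
= 15 + 35 + 30 + 29 + list_sum([27, 43])
= 15 + 35 + 30 + 29 + 27 + list_sum([43])
= 15 + 35 + 30 + 29 + 27 + 43 + list_sum([])
= 15 + 35 + 30 + 29 + 27 + 43 + 0
= 179


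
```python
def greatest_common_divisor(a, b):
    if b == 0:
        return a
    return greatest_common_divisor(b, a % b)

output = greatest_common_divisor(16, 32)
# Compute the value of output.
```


greatest_common_divisor(16, 32)
= greatest_common_divisor(32, 16 % 32) = greatest_common_divisor(32, 16)
= greatest_common_divisor(16, 32 % 16) = greatest_common_divisor(16, 0)
b == 0, return a = 16


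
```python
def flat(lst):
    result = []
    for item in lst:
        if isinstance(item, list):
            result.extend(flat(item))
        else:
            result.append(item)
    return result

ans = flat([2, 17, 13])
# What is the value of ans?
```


flat([2, 17, 13])
Processing each element:
  2 is not a list -> append 2
  17 is not a list -> append 17
  13 is not a list -> append 13
= [2, 17, 13]


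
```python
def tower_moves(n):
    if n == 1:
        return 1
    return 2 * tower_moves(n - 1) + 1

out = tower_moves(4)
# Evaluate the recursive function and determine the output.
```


tower_moves(4)
= 2 * tower_moves(3) + 1
= 2 * (2 * tower_moves(2) + 1) + 1
= 2 * (2 * (2 * tower_moves(1) + 1) + 1) + 1
Now compute bottom-up:
tower_moves(1) = 1
tower_moves(2) = 2 * 1 + 1 = 3
tower_moves(3) = 2 * 3 + 1 = 7
tower_moves(4) = 2 * 7 + 1 = 15
= 15


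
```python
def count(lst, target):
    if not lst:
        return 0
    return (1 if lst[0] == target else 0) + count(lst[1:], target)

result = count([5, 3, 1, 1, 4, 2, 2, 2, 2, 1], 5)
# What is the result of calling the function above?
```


count([5, 3, 1, 1, 4, 2, 2, 2, 2, 1], 5)
lst[0]=5 == 5: 1 + count([3, 1, 1, 4, 2, 2, 2, 2, 1], 5)
lst[0]=3 != 5: 0 + count([1, 1, 4, 2, 2, 2, 2, 1], 5)
lst[0]=1 != 5: 0 + count([1, 4, 2, 2, 2, 2, 1], 5)
lst[0]=1 != 5: 0 + count([4, 2, 2, 2, 2, 1], 5)
lst[0]=4 != 5: 0 + count([2, 2, 2, 2, 1], 5)
lst[0]=2 != 5: 0 + count([2, 2, 2, 1], 5)
lst[0]=2 != 5: 0 + count([2, 2, 1], 5)
lst[0]=2 != 5: 0 + count([2, 1], 5)
lst[0]=2 != 5: 0 + count([1], 5)
lst[0]=1 != 5: 0 + count([], 5)
= 1


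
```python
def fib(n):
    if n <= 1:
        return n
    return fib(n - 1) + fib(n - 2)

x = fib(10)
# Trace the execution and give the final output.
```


fib(10)
= fib(9) + fib(8)
= (fib(8) + fib(7)) + fib(8)
Computing bottom-up: fib(0)=0, fib(1)=1, fib(2)=1, fib(3)=2, fib(4)=3, fib(5)=5, fib(6)=8, fib(7)=13, fib(8)=21, fib(9)=34, fib(10)=55
= 55


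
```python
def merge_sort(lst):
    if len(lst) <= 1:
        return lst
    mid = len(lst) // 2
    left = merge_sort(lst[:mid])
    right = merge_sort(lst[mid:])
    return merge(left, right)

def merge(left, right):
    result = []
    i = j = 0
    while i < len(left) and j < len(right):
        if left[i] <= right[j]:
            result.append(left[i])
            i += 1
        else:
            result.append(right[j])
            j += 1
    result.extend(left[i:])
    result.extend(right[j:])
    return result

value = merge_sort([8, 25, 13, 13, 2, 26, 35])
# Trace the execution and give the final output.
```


merge_sort([8, 25, 13, 13, 2, 26, 35])
Split into [8, 25, 13] and [13, 2, 26, 35]
Left sorted: [8, 13, 25]
Right sorted: [2, 13, 26, 35]
Merge [8, 13, 25] and [2, 13, 26, 35]
= [2, 8, 13, 13, 25, 26, 35]


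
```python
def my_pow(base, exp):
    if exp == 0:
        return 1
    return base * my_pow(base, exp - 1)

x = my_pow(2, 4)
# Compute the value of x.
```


my_pow(2, 4)
= 2 * my_pow(2, 3)
= 2 * 2 * my_pow(2, 2)
= 2 * 2 * 2 * my_pow(2, 1)
= 2 * 2 * 2 * 2 * my_pow(2, 0)
= 2 * 2 * 2 * 2 * 1
= 16


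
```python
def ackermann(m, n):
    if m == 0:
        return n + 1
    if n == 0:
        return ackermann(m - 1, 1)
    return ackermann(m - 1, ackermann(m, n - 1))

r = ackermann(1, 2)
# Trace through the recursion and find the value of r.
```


ackermann(1, 2)
= ackermann(0, ackermann(1, 1))
First compute ackermann(1, 1) = 3
= ackermann(0, 3)
= 4


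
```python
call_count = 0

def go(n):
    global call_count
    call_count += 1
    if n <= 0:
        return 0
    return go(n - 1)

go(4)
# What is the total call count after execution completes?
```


go(4) calls go(3) calls ... calls go(0)
Total calls: 4 + 1 (for base case) = 5


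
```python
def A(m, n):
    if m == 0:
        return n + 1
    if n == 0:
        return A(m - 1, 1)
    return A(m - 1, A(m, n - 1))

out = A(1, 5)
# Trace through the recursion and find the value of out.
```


A(1, 5)
= A(0, A(1, 4))
First compute A(1, 4) = 6
= A(0, 6)
= 7


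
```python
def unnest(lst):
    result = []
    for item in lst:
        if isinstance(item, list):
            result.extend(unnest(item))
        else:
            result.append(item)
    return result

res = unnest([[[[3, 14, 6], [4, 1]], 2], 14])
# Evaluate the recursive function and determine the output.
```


unnest([[[[3, 14, 6], [4, 1]], 2], 14])
Processing each element:
  [[[3, 14, 6], [4, 1]], 2] is a list -> unnest recursively -> [3, 14, 6, 4, 1, 2]
  14 is not a list -> append 14
= [3, 14, 6, 4, 1, 2, 14]


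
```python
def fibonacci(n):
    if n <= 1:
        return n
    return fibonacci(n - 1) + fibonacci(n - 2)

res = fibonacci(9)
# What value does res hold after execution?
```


fibonacci(9)
= fibonacci(8) + fibonacci(7)
= (fibonacci(7) + fibonacci(6)) + fibonacci(7)
Computing bottom-up: fibonacci(0)=0, fibonacci(1)=1, fibonacci(2)=1, fibonacci(3)=2, fibonacci(4)=3, fibonacci(5)=5, fibonacci(6)=8, fibonacci(7)=13, fibonacci(8)=21, fibonacci(9)=34
= 34


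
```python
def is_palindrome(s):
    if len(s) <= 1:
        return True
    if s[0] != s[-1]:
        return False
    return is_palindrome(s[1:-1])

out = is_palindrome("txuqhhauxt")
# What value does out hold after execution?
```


is_palindrome("txuqhhauxt")
"txuqhhauxt": s[0]='t' == s[-1]='t' -> is_palindrome("xuqhhaux")
"xuqhhaux": s[0]='x' == s[-1]='x' -> is_palindrome("uqhhau")
"uqhhau": s[0]='u' == s[-1]='u' -> is_palindrome("qhha")
"qhha": s[0]='q' != s[-1]='a' -> False
= False


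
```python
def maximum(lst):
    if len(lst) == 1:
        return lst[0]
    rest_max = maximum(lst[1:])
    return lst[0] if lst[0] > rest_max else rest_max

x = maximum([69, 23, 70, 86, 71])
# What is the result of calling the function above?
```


maximum([69, 23, 70, 86, 71])
= compare 69 with maximum([23, 70, 86, 71])
= compare 23 with maximum([70, 86, 71])
= compare 70 with maximum([86, 71])
= compare 86 with maximum([71])
Base: maximum([71]) = 71
compare 86 with 71: max = 86
compare 70 with 86: max = 86
compare 23 with 86: max = 86
compare 69 with 86: max = 86
= 86


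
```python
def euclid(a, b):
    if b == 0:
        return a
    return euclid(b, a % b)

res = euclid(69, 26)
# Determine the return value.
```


euclid(69, 26)
= euclid(26, 69 % 26) = euclid(26, 17)
= euclid(17, 26 % 17) = euclid(17, 9)
= euclid(9, 17 % 9) = euclid(9, 8)
= euclid(8, 9 % 8) = euclid(8, 1)
= euclid(1, 8 % 1) = euclid(1, 0)
b == 0, return a = 1


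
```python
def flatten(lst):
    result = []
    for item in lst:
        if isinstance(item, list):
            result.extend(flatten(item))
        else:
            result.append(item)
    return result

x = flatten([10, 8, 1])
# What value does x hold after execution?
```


flatten([10, 8, 1])
Processing each element:
  10 is not a list -> append 10
  8 is not a list -> append 8
  1 is not a list -> append 1
= [10, 8, 1]


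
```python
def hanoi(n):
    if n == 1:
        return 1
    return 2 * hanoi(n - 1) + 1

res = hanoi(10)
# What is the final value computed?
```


hanoi(10)
= 2 * hanoi(9) + 1
= 2 * (2 * hanoi(8) + 1) + 1
= 2 * (2 * (2 * hanoi(7) + 1) + 1) + 1
= 2 * (2 * (2 * (2 * hanoi(6) + 1) + 1) + 1) + 1
= 2 * (2 * (2 * (2 * (2 * hanoi(5) + 1) + 1) + 1) + 1) + 1
= 2 * (2 * (2 * (2 * (2 * (2 * hanoi(4) + 1) + 1) + 1) + 1) + 1) + 1
= 2 * (2 * (2 * (2 * (2 * (2 * (2 * hanoi(3) + 1) + 1) + 1) + 1) + 1) + 1) + 1
= 2 * (2 * (2 * (2 * (2 * (2 * (2 * (2 * hanoi(2) + 1) + 1) + 1) + 1) + 1) + 1) + 1) + 1
= 2 * (2 * (2 * (2 * (2 * (2 * (2 * (2 * (2 * hanoi(1) + 1) + 1) + 1) + 1) + 1) + 1) + 1) + 1) + 1
Now compute bottom-up:
hanoi(1) = 1
hanoi(2) = 2 * 1 + 1 = 3
hanoi(3) = 2 * 3 + 1 = 7
hanoi(4) = 2 * 7 + 1 = 15
hanoi(5) = 2 * 15 + 1 = 31
hanoi(6) = 2 * 31 + 1 = 63
hanoi(7) = 2 * 63 + 1 = 127
hanoi(8) = 2 * 127 + 1 = 255
hanoi(9) = 2 * 255 + 1 = 511
hanoi(10) = 2 * 511 + 1 = 1023
= 1023


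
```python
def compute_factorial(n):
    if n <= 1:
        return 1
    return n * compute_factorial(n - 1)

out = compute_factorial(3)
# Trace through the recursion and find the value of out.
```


compute_factorial(3)
= 3 * compute_factorial(2)
= 3 * 2 * compute_factorial(1)
= 3 * 2 * 1
= 6


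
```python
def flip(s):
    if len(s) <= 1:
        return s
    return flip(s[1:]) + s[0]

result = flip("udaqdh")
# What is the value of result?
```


flip("udaqdh")
= flip("daqdh") + "u"
= flip("aqdh") + "d" + "u"
= flip("qdh") + "a" + "d" + "u"
= flip("dh") + "q" + "a" + "d" + "u"
= flip("h") + "d" + "q" + "a" + "d" + "u"
= "h" + "d" + "q" + "a" + "d" + "u"
= "hdqadu"


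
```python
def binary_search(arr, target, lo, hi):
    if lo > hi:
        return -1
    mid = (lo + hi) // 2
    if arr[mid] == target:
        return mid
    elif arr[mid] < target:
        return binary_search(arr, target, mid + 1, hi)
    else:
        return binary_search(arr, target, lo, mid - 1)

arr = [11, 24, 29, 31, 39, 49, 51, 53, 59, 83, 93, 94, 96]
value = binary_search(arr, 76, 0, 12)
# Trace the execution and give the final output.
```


binary_search(arr, 76, 0, 12)
lo=0, hi=12, mid=6, arr[mid]=51
51 < 76, search right half
lo=7, hi=12, mid=9, arr[mid]=83
83 > 76, search left half
lo=7, hi=8, mid=7, arr[mid]=53
53 < 76, search right half
lo=8, hi=8, mid=8, arr[mid]=59
59 < 76, search right half
lo > hi, target not found, return -1
= -1


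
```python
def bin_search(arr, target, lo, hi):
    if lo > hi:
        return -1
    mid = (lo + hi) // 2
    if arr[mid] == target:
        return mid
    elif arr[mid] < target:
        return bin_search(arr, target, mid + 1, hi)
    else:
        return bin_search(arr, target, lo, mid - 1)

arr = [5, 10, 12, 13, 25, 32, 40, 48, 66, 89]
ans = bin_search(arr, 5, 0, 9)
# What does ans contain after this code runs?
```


bin_search(arr, 5, 0, 9)
lo=0, hi=9, mid=4, arr[mid]=25
25 > 5, search left half
lo=0, hi=3, mid=1, arr[mid]=10
10 > 5, search left half
lo=0, hi=0, mid=0, arr[mid]=5
arr[0] == 5, found at index 0
= 0


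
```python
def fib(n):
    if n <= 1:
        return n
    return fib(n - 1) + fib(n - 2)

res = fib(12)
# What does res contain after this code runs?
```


fib(12)
= fib(11) + fib(10)
= (fib(10) + fib(9)) + fib(10)
Computing bottom-up: fib(0)=0, fib(1)=1, fib(2)=1, fib(3)=2, fib(4)=3, fib(5)=5, fib(6)=8, fib(7)=13, fib(8)=21, fib(9)=34, fib(10)=55, fib(11)=89, fib(12)=144
= 144


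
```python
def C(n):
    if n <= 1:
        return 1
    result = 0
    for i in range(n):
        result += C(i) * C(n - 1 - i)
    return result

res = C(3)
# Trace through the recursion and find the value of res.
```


C(3)
= sum of C(i) * C(3-1-i) for i in 0..2
First compute sub-values bottom-up:
  C(0) = 1, C(1) = 1
  C(2) = 1*1 + 1*1 = 2
Now C(3):
  C(0)*C(2) = 1*2 = 2
  C(1)*C(1) = 1*1 = 1
  C(2)*C(0) = 2*1 = 2
= 2 + 1 + 2
= 5


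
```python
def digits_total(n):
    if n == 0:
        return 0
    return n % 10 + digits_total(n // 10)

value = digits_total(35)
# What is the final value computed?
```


digits_total(35)
= 5 + digits_total(3)
= 5 + 3 + digits_total(0)
= 5 + 3 + 0
= 8


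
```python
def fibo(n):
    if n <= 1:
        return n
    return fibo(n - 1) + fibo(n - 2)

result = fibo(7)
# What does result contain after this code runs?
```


fibo(7)
= fibo(6) + fibo(5)
= (fibo(5) + fibo(4)) + fibo(5)
Computing bottom-up: fibo(0)=0, fibo(1)=1, fibo(2)=1, fibo(3)=2, fibo(4)=3, fibo(5)=5, fibo(6)=8, fibo(7)=13
= 13


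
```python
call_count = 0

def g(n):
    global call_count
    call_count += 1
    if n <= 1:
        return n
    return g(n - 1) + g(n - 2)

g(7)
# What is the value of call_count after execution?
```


g(7) calls g(6) and g(5); each non-base call branches into two more.
Let C(k) = total number of calls made by g(k), including the call to g(k) itself.
Base cases: C(0) = 1, C(1) = 1
Recurrence: C(k) = 1 + C(k-1) + C(k-2)
  C(2) = 1 + C(1) + C(0) = 1 + 1 + 1 = 3
  C(3) = 1 + C(2) + C(1) = 1 + 3 + 1 = 5
  C(4) = 1 + C(3) + C(2) = 1 + 5 + 3 = 9
  C(5) = 1 + C(4) + C(3) = 1 + 9 + 5 = 15
  C(6) = 1 + C(5) + C(4) = 1 + 15 + 9 = 25
  C(7) = 1 + C(6) + C(5) = 1 + 25 + 15 = 41
Total calls = C(7) = 41


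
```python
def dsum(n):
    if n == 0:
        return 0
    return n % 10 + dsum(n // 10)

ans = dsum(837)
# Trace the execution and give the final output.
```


dsum(837)
= 7 + dsum(83)
= 7 + 3 + dsum(8)
= 7 + 3 + 8 + dsum(0)
= 7 + 3 + 8 + 0
= 18


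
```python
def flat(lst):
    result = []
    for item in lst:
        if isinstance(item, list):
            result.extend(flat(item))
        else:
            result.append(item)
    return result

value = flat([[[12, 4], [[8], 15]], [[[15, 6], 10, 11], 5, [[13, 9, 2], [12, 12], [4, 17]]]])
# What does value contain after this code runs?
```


flat([[[12, 4], [[8], 15]], [[[15, 6], 10, 11], 5, [[13, 9, 2], [12, 12], [4, 17]]]])
Processing each element:
  [[12, 4], [[8], 15]] is a list -> flat recursively -> [12, 4, 8, 15]
  [[[15, 6], 10, 11], 5, [[13, 9, 2], [12, 12], [4, 17]]] is a list -> flat recursively -> [15, 6, 10, 11, 5, 13, 9, 2, 12, 12, 4, 17]
= [12, 4, 8, 15, 15, 6, 10, 11, 5, 13, 9, 2, 12, 12, 4, 17]


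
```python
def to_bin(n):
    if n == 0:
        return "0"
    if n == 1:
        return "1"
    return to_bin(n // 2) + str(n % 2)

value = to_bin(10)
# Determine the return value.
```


to_bin(10)
= to_bin(5) + "0"
= to_bin(2) + "1" + "0"
= to_bin(1) + "0" + "1" + "0"
= "1" + "0" + "1" + "0"
= "1010"


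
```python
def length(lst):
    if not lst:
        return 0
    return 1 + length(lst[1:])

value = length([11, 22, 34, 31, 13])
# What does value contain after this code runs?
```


length([11, 22, 34, 31, 13])
= 1 + length([22, 34, 31, 13])
= 1 + 1 + length([34, 31, 13])
= 1 + 1 + 1 + length([31, 13])
= 1 + 1 + 1 + 1 + length([13])
= 1 + 1 + 1 + 1 + 1 + length([])
= 1 + 1 + 1 + 1 + 1 + 0
= 5


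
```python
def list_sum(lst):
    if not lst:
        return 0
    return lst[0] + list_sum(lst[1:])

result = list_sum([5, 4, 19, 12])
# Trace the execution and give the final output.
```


list_sum([5, 4, 19, 12])
= 5 + list_sum([4, 19, 12])
= 5 + 4 + list_sum([19, 12])
= 5 + 4 + 19 + list_sum([12])
= 5 + 4 + 19 + 12 + list_sum([])
= 5 + 4 + 19 + 12 + 0
= 40


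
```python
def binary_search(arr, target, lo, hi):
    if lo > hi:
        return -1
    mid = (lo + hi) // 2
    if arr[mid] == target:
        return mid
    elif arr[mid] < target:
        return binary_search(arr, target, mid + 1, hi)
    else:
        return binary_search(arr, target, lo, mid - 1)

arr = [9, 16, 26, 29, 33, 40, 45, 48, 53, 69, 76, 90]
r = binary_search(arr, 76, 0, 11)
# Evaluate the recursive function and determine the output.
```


binary_search(arr, 76, 0, 11)
lo=0, hi=11, mid=5, arr[mid]=40
40 < 76, search right half
lo=6, hi=11, mid=8, arr[mid]=53
53 < 76, search right half
lo=9, hi=11, mid=10, arr[mid]=76
arr[10] == 76, found at index 10
= 10


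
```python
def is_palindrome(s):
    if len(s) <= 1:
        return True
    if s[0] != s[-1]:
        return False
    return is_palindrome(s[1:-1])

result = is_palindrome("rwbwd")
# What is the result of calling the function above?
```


is_palindrome("rwbwd")
"rwbwd": s[0]='r' != s[-1]='d' -> False
= False


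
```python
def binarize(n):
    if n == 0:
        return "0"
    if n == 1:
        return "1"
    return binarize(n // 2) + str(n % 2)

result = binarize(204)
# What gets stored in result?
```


binarize(204)
= binarize(102) + "0"
= binarize(51) + "0" + "0"
= binarize(25) + "1" + "0" + "0"
= binarize(12) + "1" + "1" + "0" + "0"
= binarize(6) + "0" + "1" + "1" + "0" + "0"
= binarize(3) + "0" + "0" + "1" + "1" + "0" + "0"
= binarize(1) + "1" + "0" + "0" + "1" + "1" + "0" + "0"
= "1" + "1" + "0" + "0" + "1" + "1" + "0" + "0"
= "11001100"


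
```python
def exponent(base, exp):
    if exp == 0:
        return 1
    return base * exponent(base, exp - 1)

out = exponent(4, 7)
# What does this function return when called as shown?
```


exponent(4, 7)
= 4 * exponent(4, 6)
= 4 * 4 * exponent(4, 5)
= 4 * 4 * 4 * exponent(4, 4)
= 4 * 4 * 4 * 4 * exponent(4, 3)
= 4 * 4 * 4 * 4 * 4 * exponent(4, 2)
= 4 * 4 * 4 * 4 * 4 * 4 * exponent(4, 1)
= 4 * 4 * 4 * 4 * 4 * 4 * 4 * exponent(4, 0)
= 4 * 4 * 4 * 4 * 4 * 4 * 4 * 1
= 16384


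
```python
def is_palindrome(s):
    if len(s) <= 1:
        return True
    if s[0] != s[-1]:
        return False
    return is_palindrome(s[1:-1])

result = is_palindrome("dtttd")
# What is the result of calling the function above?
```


is_palindrome("dtttd")
"dtttd": s[0]='d' == s[-1]='d' -> is_palindrome("ttt")
"ttt": s[0]='t' == s[-1]='t' -> is_palindrome("t")
"t": len <= 1 -> True
= True


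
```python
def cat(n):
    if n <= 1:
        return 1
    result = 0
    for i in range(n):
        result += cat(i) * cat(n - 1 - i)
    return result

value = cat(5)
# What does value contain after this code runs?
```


cat(5)
= sum of cat(i) * cat(5-1-i) for i in 0..4
First compute sub-values bottom-up:
  cat(0) = 1, cat(1) = 1
  cat(2) = 1*1 + 1*1 = 2
  cat(3) = 1*2 + 1*1 + 2*1 = 5
  cat(4) = 1*5 + 1*2 + 2*1 + 5*1 = 14
Now cat(5):
  cat(0)*cat(4) = 1*14 = 14
  cat(1)*cat(3) = 1*5 = 5
  cat(2)*cat(2) = 2*2 = 4
  cat(3)*cat(1) = 5*1 = 5
  cat(4)*cat(0) = 14*1 = 14
= 14 + 5 + 4 + 5 + 14
= 42
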